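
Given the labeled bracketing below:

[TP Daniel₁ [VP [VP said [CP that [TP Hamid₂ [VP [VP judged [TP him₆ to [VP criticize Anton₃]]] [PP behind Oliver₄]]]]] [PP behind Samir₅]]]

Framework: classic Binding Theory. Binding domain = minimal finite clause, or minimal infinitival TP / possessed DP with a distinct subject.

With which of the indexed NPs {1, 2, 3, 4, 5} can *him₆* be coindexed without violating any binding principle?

{1, 4, 5}

*him* is a pronoun, so Principle B applies: it must be free in its binding domain.
Binding domain of *him₆*: the embedded TP, whose subject is Hamid₂.
*Daniel₁* c-commands the pronoun but from outside its binding domain, and is not c-commanded by it → coindexation permitted.
*Hamid₂* c-commands the pronoun within its binding domain → coindexation would violate Principle B.
*Anton₃*: the pronoun c-commands this R-expression → coindexation would violate Principle C on *Anton₃*.
*Oliver₄* and the pronoun do not c-command one another → neither Principle B nor Principle C is at stake; coindexation permitted.
*Samir₅* and the pronoun do not c-command one another → neither Principle B nor Principle C is at stake; coindexation permitted.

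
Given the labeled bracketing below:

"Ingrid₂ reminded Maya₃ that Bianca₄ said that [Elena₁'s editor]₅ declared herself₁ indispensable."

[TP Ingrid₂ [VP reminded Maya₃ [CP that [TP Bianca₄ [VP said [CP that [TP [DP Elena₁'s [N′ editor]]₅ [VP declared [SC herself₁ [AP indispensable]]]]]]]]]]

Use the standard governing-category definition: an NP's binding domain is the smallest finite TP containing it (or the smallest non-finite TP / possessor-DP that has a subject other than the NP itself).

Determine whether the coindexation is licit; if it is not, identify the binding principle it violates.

The two coindexed NPs are *Elena₁* and *herself₁*.
*herself₁* is an anaphor. Principle A requires it to be bound within its binding domain — the embedded TP, whose subject is [Elena₁'s editor]₅.
Within that domain it is c-commanded by *[Elena₁'s editor]₅*, which does not share its index.
*Elena₁* does not c-command the anaphor at all.
The anaphor is unbound in its domain → Principle A violation.

Principle A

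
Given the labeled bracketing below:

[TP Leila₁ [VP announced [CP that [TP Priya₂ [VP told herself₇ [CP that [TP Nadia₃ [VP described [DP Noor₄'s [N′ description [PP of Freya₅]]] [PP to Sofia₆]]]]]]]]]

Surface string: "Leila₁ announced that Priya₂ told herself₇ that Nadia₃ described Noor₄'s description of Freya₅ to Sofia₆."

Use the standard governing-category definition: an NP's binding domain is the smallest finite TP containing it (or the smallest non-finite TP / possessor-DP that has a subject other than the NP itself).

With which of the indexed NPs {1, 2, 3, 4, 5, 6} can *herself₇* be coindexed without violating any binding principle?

*herself* is an anaphor, so Principle A applies: it must be bound in its binding domain.
Binding domain of *herself₇*: the embedded TP, whose subject is Priya₂.
*Leila₁* c-commands the anaphor but is outside its binding domain → cannot satisfy Principle A.
*Priya₂* c-commands the anaphor within its binding domain → licit binder.
*Nadia₃* does not c-command the anaphor → cannot bind it.
*Noor₄* does not c-command the anaphor → cannot bind it.
*Freya₅* does not c-command the anaphor → cannot bind it.
*Sofia₆* does not c-command the anaphor → cannot bind it.

{2}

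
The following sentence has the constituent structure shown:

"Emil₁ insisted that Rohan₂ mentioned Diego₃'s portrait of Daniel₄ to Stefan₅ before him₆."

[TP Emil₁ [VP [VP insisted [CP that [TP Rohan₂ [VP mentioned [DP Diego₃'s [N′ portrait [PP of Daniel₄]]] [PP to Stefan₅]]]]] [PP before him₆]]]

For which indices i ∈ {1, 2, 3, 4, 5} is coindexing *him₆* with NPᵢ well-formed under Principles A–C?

*him* is a pronoun, so Principle B applies: it must be free in its binding domain.
Binding domain of *him₆*: the matrix TP, whose subject is Emil₁.
*Emil₁* c-commands the pronoun within its binding domain → coindexation would violate Principle B.
*Rohan₂* and the pronoun do not c-command one another → neither Principle B nor Principle C is at stake; coindexation permitted.
*Diego₃* and the pronoun do not c-command one another → neither Principle B nor Principle C is at stake; coindexation permitted.
*Daniel₄* and the pronoun do not c-command one another → neither Principle B nor Principle C is at stake; coindexation permitted.
*Stefan₅* and the pronoun do not c-command one another → neither Principle B nor Principle C is at stake; coindexation permitted.

{2, 3, 4, 5}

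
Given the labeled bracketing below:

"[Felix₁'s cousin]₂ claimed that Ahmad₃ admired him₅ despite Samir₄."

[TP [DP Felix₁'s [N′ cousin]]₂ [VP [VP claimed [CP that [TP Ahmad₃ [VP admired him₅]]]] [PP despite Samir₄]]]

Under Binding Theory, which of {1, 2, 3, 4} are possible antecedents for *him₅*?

{1, 2, 4}

*him* is a pronoun, so Principle B applies: it must be free in its binding domain.
Binding domain of *him₅*: the embedded TP, whose subject is Ahmad₃.
*Felix₁* and the pronoun do not c-command one another → neither Principle B nor Principle C is at stake; coindexation permitted.
*[Felix₁'s cousin]₂* c-commands the pronoun but from outside its binding domain, and is not c-commanded by it → coindexation permitted.
*Ahmad₃* c-commands the pronoun within its binding domain → coindexation would violate Principle B.
*Samir₄* and the pronoun do not c-command one another → neither Principle B nor Principle C is at stake; coindexation permitted.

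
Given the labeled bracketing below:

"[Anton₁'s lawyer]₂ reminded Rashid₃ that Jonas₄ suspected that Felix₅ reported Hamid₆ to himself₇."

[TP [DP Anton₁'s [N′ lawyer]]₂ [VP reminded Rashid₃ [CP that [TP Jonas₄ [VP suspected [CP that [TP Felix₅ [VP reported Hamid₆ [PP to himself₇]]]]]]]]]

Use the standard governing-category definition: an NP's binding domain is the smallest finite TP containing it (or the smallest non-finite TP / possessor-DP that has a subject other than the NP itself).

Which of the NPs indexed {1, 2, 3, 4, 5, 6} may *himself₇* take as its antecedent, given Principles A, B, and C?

*himself* is an anaphor, so Principle A applies: it must be bound in its binding domain.
Binding domain of *himself₇*: the embedded TP, whose subject is Felix₅.
*Anton₁* does not c-command the anaphor → cannot bind it.
*[Anton₁'s lawyer]₂* c-commands the anaphor but is outside its binding domain → cannot satisfy Principle A.
*Rashid₃* c-commands the anaphor but is outside its binding domain → cannot satisfy Principle A.
*Jonas₄* c-commands the anaphor but is outside its binding domain → cannot satisfy Principle A.
*Felix₅* c-commands the anaphor within its binding domain → licit binder.
*Hamid₆* c-commands the anaphor within its binding domain → licit binder.

{5, 6}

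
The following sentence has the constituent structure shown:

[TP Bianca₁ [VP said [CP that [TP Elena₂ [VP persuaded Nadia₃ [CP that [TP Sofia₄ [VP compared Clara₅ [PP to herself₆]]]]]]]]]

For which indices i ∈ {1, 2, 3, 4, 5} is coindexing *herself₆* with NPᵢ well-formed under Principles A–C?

{4, 5}

*herself* is an anaphor, so Principle A applies: it must be bound in its binding domain.
Binding domain of *herself₆*: the embedded TP, whose subject is Sofia₄.
*Bianca₁* c-commands the anaphor but is outside its binding domain → cannot satisfy Principle A.
*Elena₂* c-commands the anaphor but is outside its binding domain → cannot satisfy Principle A.
*Nadia₃* c-commands the anaphor but is outside its binding domain → cannot satisfy Principle A.
*Sofia₄* c-commands the anaphor within its binding domain → licit binder.
*Clara₅* c-commands the anaphor within its binding domain → licit binder.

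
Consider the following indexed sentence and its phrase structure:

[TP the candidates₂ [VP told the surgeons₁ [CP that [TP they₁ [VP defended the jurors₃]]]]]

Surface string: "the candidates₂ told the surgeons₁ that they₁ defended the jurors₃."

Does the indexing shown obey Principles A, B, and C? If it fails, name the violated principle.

grammatical

The two coindexed NPs are *the surgeons₁* and *they₁*.
*they₁* is a pronoun; nothing c-commands it within its binding domain (the embedded TP.), so Principle B holds trivially.
*the surgeons₁* is an R-expression; *they₁* does not c-command it, and no other NP shares its index, so Principle C is satisfied.
All principles are respected.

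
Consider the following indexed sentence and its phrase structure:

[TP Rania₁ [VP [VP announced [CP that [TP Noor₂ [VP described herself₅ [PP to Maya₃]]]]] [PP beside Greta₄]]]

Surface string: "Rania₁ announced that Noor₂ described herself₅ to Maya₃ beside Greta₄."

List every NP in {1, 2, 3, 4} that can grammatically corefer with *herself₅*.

{2}

*herself* is an anaphor, so Principle A applies: it must be bound in its binding domain.
Binding domain of *herself₅*: the embedded TP, whose subject is Noor₂.
*Rania₁* c-commands the anaphor but is outside its binding domain → cannot satisfy Principle A.
*Noor₂* c-commands the anaphor within its binding domain → licit binder.
*Maya₃* does not c-command the anaphor → cannot bind it.
*Greta₄* does not c-command the anaphor → cannot bind it.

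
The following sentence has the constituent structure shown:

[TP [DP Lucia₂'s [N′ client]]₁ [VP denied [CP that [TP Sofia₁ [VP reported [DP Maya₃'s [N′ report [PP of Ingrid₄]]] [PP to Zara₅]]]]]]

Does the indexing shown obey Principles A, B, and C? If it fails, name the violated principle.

The two coindexed NPs are *[Lucia₂'s client]₁* and *Sofia₁*.
*Sofia₁* is an R-expression. Principle C requires it to be free everywhere.
*[Lucia₂'s client]₁* c-commands it and carries the same index.
The R-expression is bound → Principle C violation.

Principle C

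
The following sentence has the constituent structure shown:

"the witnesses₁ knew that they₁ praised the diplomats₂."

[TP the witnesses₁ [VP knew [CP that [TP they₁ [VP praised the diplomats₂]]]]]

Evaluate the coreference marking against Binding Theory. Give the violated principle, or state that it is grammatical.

grammatical

The two coindexed NPs are *the witnesses₁* and *they₁*.
*they₁* is a pronoun; nothing c-commands it within its binding domain (the embedded TP.), so Principle B holds trivially.
*the witnesses₁* is an R-expression; *they₁* does not c-command it, and no other NP shares its index, so Principle C is satisfied.
All principles are respected.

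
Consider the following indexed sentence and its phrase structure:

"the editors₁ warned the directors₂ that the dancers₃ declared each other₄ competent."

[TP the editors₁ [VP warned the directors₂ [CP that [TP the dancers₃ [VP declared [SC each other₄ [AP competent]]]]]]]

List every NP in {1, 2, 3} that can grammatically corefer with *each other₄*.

{3}

*each other* is an anaphor, so Principle A applies: it must be bound in its binding domain.
Binding domain of *each other₄*: the embedded TP, whose subject is the dancers₃.
*the editors₁* c-commands the anaphor but is outside its binding domain → cannot satisfy Principle A.
*the directors₂* c-commands the anaphor but is outside its binding domain → cannot satisfy Principle A.
*the dancers₃* c-commands the anaphor within its binding domain → licit binder.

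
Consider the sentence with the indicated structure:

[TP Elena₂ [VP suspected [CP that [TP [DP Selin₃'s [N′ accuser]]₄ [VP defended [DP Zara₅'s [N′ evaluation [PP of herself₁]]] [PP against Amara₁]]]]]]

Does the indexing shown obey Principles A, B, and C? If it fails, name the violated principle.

Principle A

The two coindexed NPs are *Amara₁* and *herself₁*.
*herself₁* is an anaphor. Principle A requires it to be bound within its binding domain — the possessed DP, whose subject is Zara₅.
Within that domain it is c-commanded by *Zara₅*, which does not share its index.
*Amara₁* does not c-command the anaphor at all.
The anaphor is unbound in its domain → Principle A violation.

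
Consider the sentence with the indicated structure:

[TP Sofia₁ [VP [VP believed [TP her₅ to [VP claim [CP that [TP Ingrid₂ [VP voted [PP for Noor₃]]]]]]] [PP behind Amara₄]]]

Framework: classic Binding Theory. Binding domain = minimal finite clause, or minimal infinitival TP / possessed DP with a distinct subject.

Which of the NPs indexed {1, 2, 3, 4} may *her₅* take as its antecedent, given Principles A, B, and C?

{4}

*her* is a pronoun, so Principle B applies: it must be free in its binding domain.
Binding domain of *her₅*: the matrix TP, whose subject is Sofia₁.
*Sofia₁* c-commands the pronoun within its binding domain → coindexation would violate Principle B.
*Ingrid₂*: the pronoun c-commands this R-expression → coindexation would violate Principle C on *Ingrid₂*.
*Noor₃*: the pronoun c-commands this R-expression → coindexation would violate Principle C on *Noor₃*.
*Amara₄* and the pronoun do not c-command one another → neither Principle B nor Principle C is at stake; coindexation permitted.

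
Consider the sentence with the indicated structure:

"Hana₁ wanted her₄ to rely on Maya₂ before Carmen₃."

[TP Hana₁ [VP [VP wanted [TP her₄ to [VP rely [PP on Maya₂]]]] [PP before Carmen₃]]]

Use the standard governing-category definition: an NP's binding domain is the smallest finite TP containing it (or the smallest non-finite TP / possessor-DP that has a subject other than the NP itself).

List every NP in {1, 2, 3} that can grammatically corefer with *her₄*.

*her* is a pronoun, so Principle B applies: it must be free in its binding domain.
Binding domain of *her₄*: the matrix TP, whose subject is Hana₁.
*Hana₁* c-commands the pronoun within its binding domain → coindexation would violate Principle B.
*Maya₂*: the pronoun c-commands this R-expression → coindexation would violate Principle C on *Maya₂*.
*Carmen₃* and the pronoun do not c-command one another → neither Principle B nor Principle C is at stake; coindexation permitted.

{3}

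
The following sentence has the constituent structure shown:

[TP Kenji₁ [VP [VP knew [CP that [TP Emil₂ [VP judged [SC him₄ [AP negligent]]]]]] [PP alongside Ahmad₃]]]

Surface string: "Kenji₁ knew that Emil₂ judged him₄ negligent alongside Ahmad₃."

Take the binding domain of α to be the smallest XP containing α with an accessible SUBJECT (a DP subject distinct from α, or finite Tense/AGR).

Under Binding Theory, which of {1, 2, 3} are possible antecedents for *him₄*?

{1, 3}

*him* is a pronoun, so Principle B applies: it must be free in its binding domain.
Binding domain of *him₄*: the embedded TP, whose subject is Emil₂.
*Kenji₁* c-commands the pronoun but from outside its binding domain, and is not c-commanded by it → coindexation permitted.
*Emil₂* c-commands the pronoun within its binding domain → coindexation would violate Principle B.
*Ahmad₃* and the pronoun do not c-command one another → neither Principle B nor Principle C is at stake; coindexation permitted.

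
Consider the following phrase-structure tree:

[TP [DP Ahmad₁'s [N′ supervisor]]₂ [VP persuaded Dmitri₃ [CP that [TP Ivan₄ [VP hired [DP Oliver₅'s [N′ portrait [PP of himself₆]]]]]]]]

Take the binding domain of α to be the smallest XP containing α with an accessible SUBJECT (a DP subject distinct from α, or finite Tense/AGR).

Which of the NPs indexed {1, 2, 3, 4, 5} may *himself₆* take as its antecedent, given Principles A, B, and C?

*himself* is an anaphor, so Principle A applies: it must be bound in its binding domain.
Binding domain of *himself₆*: the possessed DP, whose subject is Oliver₅.
*Ahmad₁* does not c-command the anaphor → cannot bind it.
*[Ahmad₁'s supervisor]₂* c-commands the anaphor but is outside its binding domain → cannot satisfy Principle A.
*Dmitri₃* c-commands the anaphor but is outside its binding domain → cannot satisfy Principle A.
*Ivan₄* c-commands the anaphor but is outside its binding domain → cannot satisfy Principle A.
*Oliver₅* c-commands the anaphor within its binding domain → licit binder.

{5}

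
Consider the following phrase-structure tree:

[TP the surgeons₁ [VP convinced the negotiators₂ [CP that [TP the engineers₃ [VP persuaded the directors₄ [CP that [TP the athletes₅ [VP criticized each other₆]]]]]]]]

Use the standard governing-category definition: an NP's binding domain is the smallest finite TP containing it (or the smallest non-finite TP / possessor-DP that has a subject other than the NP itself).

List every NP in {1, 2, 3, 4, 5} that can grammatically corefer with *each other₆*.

{5}

*each other* is an anaphor, so Principle A applies: it must be bound in its binding domain.
Binding domain of *each other₆*: the embedded TP, whose subject is the athletes₅.
*the surgeons₁* c-commands the anaphor but is outside its binding domain → cannot satisfy Principle A.
*the negotiators₂* c-commands the anaphor but is outside its binding domain → cannot satisfy Principle A.
*the engineers₃* c-commands the anaphor but is outside its binding domain → cannot satisfy Principle A.
*the directors₄* c-commands the anaphor but is outside its binding domain → cannot satisfy Principle A.
*the athletes₅* c-commands the anaphor within its binding domain → licit binder.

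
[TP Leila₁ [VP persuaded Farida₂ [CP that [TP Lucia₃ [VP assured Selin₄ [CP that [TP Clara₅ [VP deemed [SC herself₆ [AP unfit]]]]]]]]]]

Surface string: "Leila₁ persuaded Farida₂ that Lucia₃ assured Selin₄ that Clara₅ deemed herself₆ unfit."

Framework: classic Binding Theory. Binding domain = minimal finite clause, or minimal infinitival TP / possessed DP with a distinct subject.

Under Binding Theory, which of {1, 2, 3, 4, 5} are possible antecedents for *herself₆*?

*herself* is an anaphor, so Principle A applies: it must be bound in its binding domain.
Binding domain of *herself₆*: the embedded TP, whose subject is Clara₅.
*Leila₁* c-commands the anaphor but is outside its binding domain → cannot satisfy Principle A.
*Farida₂* c-commands the anaphor but is outside its binding domain → cannot satisfy Principle A.
*Lucia₃* c-commands the anaphor but is outside its binding domain → cannot satisfy Principle A.
*Selin₄* c-commands the anaphor but is outside its binding domain → cannot satisfy Principle A.
*Clara₅* c-commands the anaphor within its binding domain → licit binder.

{5}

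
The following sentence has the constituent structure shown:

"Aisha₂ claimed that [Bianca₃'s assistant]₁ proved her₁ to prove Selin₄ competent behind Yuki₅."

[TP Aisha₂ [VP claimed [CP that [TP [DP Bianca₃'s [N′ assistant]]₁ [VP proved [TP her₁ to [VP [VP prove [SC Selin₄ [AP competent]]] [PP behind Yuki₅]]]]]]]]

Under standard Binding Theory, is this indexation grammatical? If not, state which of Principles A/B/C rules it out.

The two coindexed NPs are *[Bianca₃'s assistant]₁* and *her₁*.
*her₁* is a pronoun. Its binding domain is the embedded TP, whose subject is [Bianca₃'s assistant]₁.
*[Bianca₃'s assistant]₁* c-commands it within that domain and carries the same index.
The pronoun is locally bound → Principle B violation.

Principle B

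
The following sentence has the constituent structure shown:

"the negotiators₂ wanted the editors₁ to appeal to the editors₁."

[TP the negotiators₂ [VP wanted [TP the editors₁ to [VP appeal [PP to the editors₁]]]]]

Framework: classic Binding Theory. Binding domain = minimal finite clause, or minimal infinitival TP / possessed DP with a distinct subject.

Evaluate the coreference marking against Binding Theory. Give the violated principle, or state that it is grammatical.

Principle C

The two coindexed NPs are *the editors₁* (the higher occurrence) and *the editors₁* (the lower occurrence).
*the editors₁* (the lower occurrence) is an R-expression. Principle C requires it to be free everywhere.
*the editors₁* (the higher occurrence) c-commands it and carries the same index.
The R-expression is bound → Principle C violation.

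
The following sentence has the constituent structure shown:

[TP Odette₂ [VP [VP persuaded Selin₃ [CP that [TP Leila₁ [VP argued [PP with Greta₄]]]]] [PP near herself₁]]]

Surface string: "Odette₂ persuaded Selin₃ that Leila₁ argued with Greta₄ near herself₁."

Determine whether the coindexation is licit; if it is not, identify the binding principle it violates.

Principle A

The two coindexed NPs are *Leila₁* and *herself₁*.
*herself₁* is an anaphor. Principle A requires it to be bound within its binding domain — the matrix TP, whose subject is Odette₂.
Within that domain it is c-commanded by *Odette₂*, which does not share its index.
*Leila₁* does not c-command the anaphor at all.
The anaphor is unbound in its domain → Principle A violation.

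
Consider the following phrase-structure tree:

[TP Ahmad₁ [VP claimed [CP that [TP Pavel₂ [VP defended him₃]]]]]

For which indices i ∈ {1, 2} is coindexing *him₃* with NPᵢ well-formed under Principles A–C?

*him* is a pronoun, so Principle B applies: it must be free in its binding domain.
Binding domain of *him₃*: the embedded TP, whose subject is Pavel₂.
*Ahmad₁* c-commands the pronoun but from outside its binding domain, and is not c-commanded by it → coindexation permitted.
*Pavel₂* c-commands the pronoun within its binding domain → coindexation would violate Principle B.

{1}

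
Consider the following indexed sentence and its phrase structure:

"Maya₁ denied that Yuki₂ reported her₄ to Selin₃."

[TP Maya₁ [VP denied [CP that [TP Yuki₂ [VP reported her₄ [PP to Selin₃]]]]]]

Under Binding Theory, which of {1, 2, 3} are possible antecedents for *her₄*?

{1}

*her* is a pronoun, so Principle B applies: it must be free in its binding domain.
Binding domain of *her₄*: the embedded TP, whose subject is Yuki₂.
*Maya₁* c-commands the pronoun but from outside its binding domain, and is not c-commanded by it → coindexation permitted.
*Yuki₂* c-commands the pronoun within its binding domain → coindexation would violate Principle B.
*Selin₃*: the pronoun c-commands this R-expression → coindexation would violate Principle C on *Selin₃*.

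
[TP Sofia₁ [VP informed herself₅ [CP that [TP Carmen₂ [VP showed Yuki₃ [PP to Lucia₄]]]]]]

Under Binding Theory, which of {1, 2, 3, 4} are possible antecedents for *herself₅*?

{1}

*herself* is an anaphor, so Principle A applies: it must be bound in its binding domain.
Binding domain of *herself₅*: the matrix TP, whose subject is Sofia₁.
*Sofia₁* c-commands the anaphor within its binding domain → licit binder.
*Carmen₂* does not c-command the anaphor → cannot bind it.
*Yuki₃* does not c-command the anaphor → cannot bind it.
*Lucia₄* does not c-command the anaphor → cannot bind it.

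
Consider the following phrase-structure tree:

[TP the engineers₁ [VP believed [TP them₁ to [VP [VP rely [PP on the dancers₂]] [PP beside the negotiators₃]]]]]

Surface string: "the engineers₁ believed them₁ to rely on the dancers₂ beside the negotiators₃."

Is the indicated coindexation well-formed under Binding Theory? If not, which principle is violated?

The two coindexed NPs are *the engineers₁* and *them₁*.
*them₁* is a pronoun. Its binding domain is the matrix TP, whose subject is the engineers₁.
*the engineers₁* c-commands it within that domain and carries the same index.
The pronoun is locally bound → Principle B violation.

Principle B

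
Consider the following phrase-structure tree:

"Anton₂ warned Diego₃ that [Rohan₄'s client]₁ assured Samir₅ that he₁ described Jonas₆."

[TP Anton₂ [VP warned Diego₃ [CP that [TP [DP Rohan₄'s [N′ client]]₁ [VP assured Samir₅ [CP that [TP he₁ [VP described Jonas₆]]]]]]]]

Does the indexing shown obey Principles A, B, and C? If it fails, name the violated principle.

The two coindexed NPs are *[Rohan₄'s client]₁* and *he₁*.
*he₁* is a pronoun; nothing c-commands it within its binding domain (the embedded TP.), so Principle B holds trivially.
*[Rohan₄'s client]₁* is an R-expression; *he₁* does not c-command it, and no other NP shares its index, so Principle C is satisfied.
All principles are respected.

grammatical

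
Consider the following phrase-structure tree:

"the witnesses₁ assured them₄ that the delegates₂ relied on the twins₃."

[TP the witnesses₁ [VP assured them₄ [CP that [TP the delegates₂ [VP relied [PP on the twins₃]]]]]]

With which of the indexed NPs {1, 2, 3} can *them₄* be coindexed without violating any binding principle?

*them* is a pronoun, so Principle B applies: it must be free in its binding domain.
Binding domain of *them₄*: the matrix TP, whose subject is the witnesses₁.
*the witnesses₁* c-commands the pronoun within its binding domain → coindexation would violate Principle B.
*the delegates₂*: the pronoun c-commands this R-expression → coindexation would violate Principle C on *the delegates₂*.
*the twins₃*: the pronoun c-commands this R-expression → coindexation would violate Principle C on *the twins₃*.

none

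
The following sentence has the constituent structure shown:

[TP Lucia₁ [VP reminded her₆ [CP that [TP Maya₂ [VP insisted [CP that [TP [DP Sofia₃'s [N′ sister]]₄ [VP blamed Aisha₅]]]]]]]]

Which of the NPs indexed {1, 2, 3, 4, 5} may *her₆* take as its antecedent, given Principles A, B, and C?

none

*her* is a pronoun, so Principle B applies: it must be free in its binding domain.
Binding domain of *her₆*: the matrix TP, whose subject is Lucia₁.
*Lucia₁* c-commands the pronoun within its binding domain → coindexation would violate Principle B.
*Maya₂*: the pronoun c-commands this R-expression → coindexation would violate Principle C on *Maya₂*.
*Sofia₃*: the pronoun c-commands this R-expression → coindexation would violate Principle C on *Sofia₃*.
*[Sofia₃'s sister]₄*: the pronoun c-commands this R-expression → coindexation would violate Principle C on *[Sofia₃'s sister]₄*.
*Aisha₅*: the pronoun c-commands this R-expression → coindexation would violate Principle C on *Aisha₅*.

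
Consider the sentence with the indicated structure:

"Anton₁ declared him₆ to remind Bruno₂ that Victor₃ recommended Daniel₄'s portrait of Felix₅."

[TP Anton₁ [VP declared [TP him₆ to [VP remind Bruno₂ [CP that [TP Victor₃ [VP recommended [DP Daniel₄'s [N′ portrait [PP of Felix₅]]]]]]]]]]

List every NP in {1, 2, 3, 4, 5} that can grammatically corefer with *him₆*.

*him* is a pronoun, so Principle B applies: it must be free in its binding domain.
Binding domain of *him₆*: the matrix TP, whose subject is Anton₁.
*Anton₁* c-commands the pronoun within its binding domain → coindexation would violate Principle B.
*Bruno₂*: the pronoun c-commands this R-expression → coindexation would violate Principle C on *Bruno₂*.
*Victor₃*: the pronoun c-commands this R-expression → coindexation would violate Principle C on *Victor₃*.
*Daniel₄*: the pronoun c-commands this R-expression → coindexation would violate Principle C on *Daniel₄*.
*Felix₅*: the pronoun c-commands this R-expression → coindexation would violate Principle C on *Felix₅*.

none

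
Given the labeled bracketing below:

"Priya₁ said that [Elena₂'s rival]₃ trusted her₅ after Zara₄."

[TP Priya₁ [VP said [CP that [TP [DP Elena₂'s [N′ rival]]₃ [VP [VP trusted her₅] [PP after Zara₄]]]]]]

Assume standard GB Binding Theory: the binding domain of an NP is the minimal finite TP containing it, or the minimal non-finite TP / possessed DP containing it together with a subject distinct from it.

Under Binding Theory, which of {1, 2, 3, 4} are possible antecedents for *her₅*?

*her* is a pronoun, so Principle B applies: it must be free in its binding domain.
Binding domain of *her₅*: the embedded TP, whose subject is [Elena₂'s rival]₃.
*Priya₁* c-commands the pronoun but from outside its binding domain, and is not c-commanded by it → coindexation permitted.
*Elena₂* and the pronoun do not c-command one another → neither Principle B nor Principle C is at stake; coindexation permitted.
*[Elena₂'s rival]₃* c-commands the pronoun within its binding domain → coindexation would violate Principle B.
*Zara₄* and the pronoun do not c-command one another → neither Principle B nor Principle C is at stake; coindexation permitted.

{1, 2, 4}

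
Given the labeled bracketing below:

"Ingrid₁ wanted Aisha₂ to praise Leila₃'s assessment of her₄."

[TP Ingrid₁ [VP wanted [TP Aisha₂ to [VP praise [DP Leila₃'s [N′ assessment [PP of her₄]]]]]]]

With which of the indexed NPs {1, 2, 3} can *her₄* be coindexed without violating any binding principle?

{1, 2}

*her* is a pronoun, so Principle B applies: it must be free in its binding domain.
Binding domain of *her₄*: the possessed DP, whose subject is Leila₃.
*Ingrid₁* c-commands the pronoun but from outside its binding domain, and is not c-commanded by it → coindexation permitted.
*Aisha₂* c-commands the pronoun but from outside its binding domain, and is not c-commanded by it → coindexation permitted.
*Leila₃* c-commands the pronoun within its binding domain → coindexation would violate Principle B.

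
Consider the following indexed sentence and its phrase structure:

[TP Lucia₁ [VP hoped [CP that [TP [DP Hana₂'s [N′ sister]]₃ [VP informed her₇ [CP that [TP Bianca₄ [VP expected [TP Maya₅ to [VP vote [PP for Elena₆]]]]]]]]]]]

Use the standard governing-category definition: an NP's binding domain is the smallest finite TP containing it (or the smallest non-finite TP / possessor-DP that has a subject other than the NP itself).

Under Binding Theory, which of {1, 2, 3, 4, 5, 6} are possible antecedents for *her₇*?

*her* is a pronoun, so Principle B applies: it must be free in its binding domain.
Binding domain of *her₇*: the embedded TP, whose subject is [Hana₂'s sister]₃.
*Lucia₁* c-commands the pronoun but from outside its binding domain, and is not c-commanded by it → coindexation permitted.
*Hana₂* and the pronoun do not c-command one another → neither Principle B nor Principle C is at stake; coindexation permitted.
*[Hana₂'s sister]₃* c-commands the pronoun within its binding domain → coindexation would violate Principle B.
*Bianca₄*: the pronoun c-commands this R-expression → coindexation would violate Principle C on *Bianca₄*.
*Maya₅*: the pronoun c-commands this R-expression → coindexation would violate Principle C on *Maya₅*.
*Elena₆*: the pronoun c-commands this R-expression → coindexation would violate Principle C on *Elena₆*.

{1, 2}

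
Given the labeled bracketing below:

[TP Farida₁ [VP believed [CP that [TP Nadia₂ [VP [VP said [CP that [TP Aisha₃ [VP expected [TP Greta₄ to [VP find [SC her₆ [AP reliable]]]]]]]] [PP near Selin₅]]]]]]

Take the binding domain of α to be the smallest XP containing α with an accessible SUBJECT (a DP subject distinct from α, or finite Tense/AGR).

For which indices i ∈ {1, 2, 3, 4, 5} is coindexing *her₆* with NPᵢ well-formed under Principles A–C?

*her* is a pronoun, so Principle B applies: it must be free in its binding domain.
Binding domain of *her₆*: the embedded TP, whose subject is Greta₄.
*Farida₁* c-commands the pronoun but from outside its binding domain, and is not c-commanded by it → coindexation permitted.
*Nadia₂* c-commands the pronoun but from outside its binding domain, and is not c-commanded by it → coindexation permitted.
*Aisha₃* c-commands the pronoun but from outside its binding domain, and is not c-commanded by it → coindexation permitted.
*Greta₄* c-commands the pronoun within its binding domain → coindexation would violate Principle B.
*Selin₅* and the pronoun do not c-command one another → neither Principle B nor Principle C is at stake; coindexation permitted.

{1, 2, 3, 5}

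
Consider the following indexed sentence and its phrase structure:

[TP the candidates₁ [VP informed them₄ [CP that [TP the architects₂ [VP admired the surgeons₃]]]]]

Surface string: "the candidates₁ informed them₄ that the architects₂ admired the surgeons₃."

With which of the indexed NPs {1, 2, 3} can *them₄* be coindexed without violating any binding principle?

none

*them* is a pronoun, so Principle B applies: it must be free in its binding domain.
Binding domain of *them₄*: the matrix TP, whose subject is the candidates₁.
*the candidates₁* c-commands the pronoun within its binding domain → coindexation would violate Principle B.
*the architects₂*: the pronoun c-commands this R-expression → coindexation would violate Principle C on *the architects₂*.
*the surgeons₃*: the pronoun c-commands this R-expression → coindexation would violate Principle C on *the surgeons₃*.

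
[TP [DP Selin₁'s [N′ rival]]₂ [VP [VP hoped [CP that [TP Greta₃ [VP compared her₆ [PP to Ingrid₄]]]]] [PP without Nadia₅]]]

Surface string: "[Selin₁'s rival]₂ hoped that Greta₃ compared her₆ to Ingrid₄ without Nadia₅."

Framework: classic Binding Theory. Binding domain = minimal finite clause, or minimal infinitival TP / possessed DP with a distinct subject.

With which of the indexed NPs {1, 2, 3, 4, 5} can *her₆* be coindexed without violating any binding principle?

*her* is a pronoun, so Principle B applies: it must be free in its binding domain.
Binding domain of *her₆*: the embedded TP, whose subject is Greta₃.
*Selin₁* and the pronoun do not c-command one another → neither Principle B nor Principle C is at stake; coindexation permitted.
*[Selin₁'s rival]₂* c-commands the pronoun but from outside its binding domain, and is not c-commanded by it → coindexation permitted.
*Greta₃* c-commands the pronoun within its binding domain → coindexation would violate Principle B.
*Ingrid₄*: the pronoun c-commands this R-expression → coindexation would violate Principle C on *Ingrid₄*.
*Nadia₅* and the pronoun do not c-command one another → neither Principle B nor Principle C is at stake; coindexation permitted.

{1, 2, 5}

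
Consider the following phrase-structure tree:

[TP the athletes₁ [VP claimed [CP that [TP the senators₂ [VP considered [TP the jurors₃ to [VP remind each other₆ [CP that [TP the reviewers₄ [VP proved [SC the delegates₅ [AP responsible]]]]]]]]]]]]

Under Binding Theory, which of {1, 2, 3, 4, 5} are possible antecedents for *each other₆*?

{3}

*each other* is an anaphor, so Principle A applies: it must be bound in its binding domain.
Binding domain of *each other₆*: the embedded TP, whose subject is the jurors₃.
*the athletes₁* c-commands the anaphor but is outside its binding domain → cannot satisfy Principle A.
*the senators₂* c-commands the anaphor but is outside its binding domain → cannot satisfy Principle A.
*the jurors₃* c-commands the anaphor within its binding domain → licit binder.
*the reviewers₄* does not c-command the anaphor → cannot bind it.
*the delegates₅* does not c-command the anaphor → cannot bind it.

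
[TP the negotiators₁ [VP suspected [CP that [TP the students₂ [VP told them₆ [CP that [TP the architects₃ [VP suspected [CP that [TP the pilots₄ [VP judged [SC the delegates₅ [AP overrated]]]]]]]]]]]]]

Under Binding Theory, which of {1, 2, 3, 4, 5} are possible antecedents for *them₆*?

*them* is a pronoun, so Principle B applies: it must be free in its binding domain.
Binding domain of *them₆*: the embedded TP, whose subject is the students₂.
*the negotiators₁* c-commands the pronoun but from outside its binding domain, and is not c-commanded by it → coindexation permitted.
*the students₂* c-commands the pronoun within its binding domain → coindexation would violate Principle B.
*the architects₃*: the pronoun c-commands this R-expression → coindexation would violate Principle C on *the architects₃*.
*the pilots₄*: the pronoun c-commands this R-expression → coindexation would violate Principle C on *the pilots₄*.
*the delegates₅*: the pronoun c-commands this R-expression → coindexation would violate Principle C on *the delegates₅*.

{1}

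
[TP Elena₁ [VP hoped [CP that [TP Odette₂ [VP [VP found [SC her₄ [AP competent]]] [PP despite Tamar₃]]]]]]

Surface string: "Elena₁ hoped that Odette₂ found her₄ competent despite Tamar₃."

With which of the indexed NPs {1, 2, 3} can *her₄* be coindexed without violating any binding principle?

*her* is a pronoun, so Principle B applies: it must be free in its binding domain.
Binding domain of *her₄*: the embedded TP, whose subject is Odette₂.
*Elena₁* c-commands the pronoun but from outside its binding domain, and is not c-commanded by it → coindexation permitted.
*Odette₂* c-commands the pronoun within its binding domain → coindexation would violate Principle B.
*Tamar₃* and the pronoun do not c-command one another → neither Principle B nor Principle C is at stake; coindexation permitted.

{1, 3}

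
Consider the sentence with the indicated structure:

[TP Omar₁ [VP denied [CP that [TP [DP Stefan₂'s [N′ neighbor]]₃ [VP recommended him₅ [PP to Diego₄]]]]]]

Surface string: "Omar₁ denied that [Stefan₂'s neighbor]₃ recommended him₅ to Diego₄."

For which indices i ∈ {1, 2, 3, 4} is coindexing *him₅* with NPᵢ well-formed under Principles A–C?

*him* is a pronoun, so Principle B applies: it must be free in its binding domain.
Binding domain of *him₅*: the embedded TP, whose subject is [Stefan₂'s neighbor]₃.
*Omar₁* c-commands the pronoun but from outside its binding domain, and is not c-commanded by it → coindexation permitted.
*Stefan₂* and the pronoun do not c-command one another → neither Principle B nor Principle C is at stake; coindexation permitted.
*[Stefan₂'s neighbor]₃* c-commands the pronoun within its binding domain → coindexation would violate Principle B.
*Diego₄*: the pronoun c-commands this R-expression → coindexation would violate Principle C on *Diego₄*.

{1, 2}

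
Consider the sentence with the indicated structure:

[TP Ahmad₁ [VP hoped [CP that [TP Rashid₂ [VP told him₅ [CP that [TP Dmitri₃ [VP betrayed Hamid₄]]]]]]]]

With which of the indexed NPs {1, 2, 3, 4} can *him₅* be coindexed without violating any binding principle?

*him* is a pronoun, so Principle B applies: it must be free in its binding domain.
Binding domain of *him₅*: the embedded TP, whose subject is Rashid₂.
*Ahmad₁* c-commands the pronoun but from outside its binding domain, and is not c-commanded by it → coindexation permitted.
*Rashid₂* c-commands the pronoun within its binding domain → coindexation would violate Principle B.
*Dmitri₃*: the pronoun c-commands this R-expression → coindexation would violate Principle C on *Dmitri₃*.
*Hamid₄*: the pronoun c-commands this R-expression → coindexation would violate Principle C on *Hamid₄*.

{1}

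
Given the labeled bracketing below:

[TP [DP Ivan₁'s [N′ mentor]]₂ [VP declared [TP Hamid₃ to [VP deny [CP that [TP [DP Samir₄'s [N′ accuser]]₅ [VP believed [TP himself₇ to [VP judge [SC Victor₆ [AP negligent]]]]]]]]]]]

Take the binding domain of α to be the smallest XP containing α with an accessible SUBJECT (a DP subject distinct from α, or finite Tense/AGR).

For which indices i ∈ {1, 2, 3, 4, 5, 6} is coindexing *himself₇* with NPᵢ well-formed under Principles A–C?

{5}

*himself* is an anaphor, so Principle A applies: it must be bound in its binding domain.
Binding domain of *himself₇*: the embedded TP, whose subject is [Samir₄'s accuser]₅.
*Ivan₁* does not c-command the anaphor → cannot bind it.
*[Ivan₁'s mentor]₂* c-commands the anaphor but is outside its binding domain → cannot satisfy Principle A.
*Hamid₃* c-commands the anaphor but is outside its binding domain → cannot satisfy Principle A.
*Samir₄* does not c-command the anaphor → cannot bind it.
*[Samir₄'s accuser]₅* c-commands the anaphor within its binding domain → licit binder.
*Victor₆* does not c-command the anaphor → cannot bind it.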